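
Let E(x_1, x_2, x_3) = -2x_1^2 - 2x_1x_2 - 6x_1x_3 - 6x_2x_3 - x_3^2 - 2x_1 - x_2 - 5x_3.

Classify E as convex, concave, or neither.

E is quadratic, so its Hessian is the constant matrix H = [[-4, -2, -6], [-2, 0, -6], [-6, -6, -2]].
Leading principal minors: -4, -4, 8.
Neither pattern holds ⇒ H is indefinite ⇒ neither convex nor concave.

neither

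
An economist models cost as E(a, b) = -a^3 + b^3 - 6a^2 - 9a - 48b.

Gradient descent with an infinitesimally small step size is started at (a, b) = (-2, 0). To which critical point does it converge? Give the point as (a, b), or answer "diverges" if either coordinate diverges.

(-3, 4)

E is separable, so gradient descent decouples: a follows -∂E/∂a, b follows -∂E/∂b.
∂E/∂a = -3(a + 1)(a + 3); at a=-2 this is 3, so a decreases.
∂E/∂b = 3(b - 4)(b + 4); at b=0 this is -48, so b increases.
a converges to its nearest critical value -3 (a local min of the a-part); b converges to 4. The iterate converges to (-3, 4).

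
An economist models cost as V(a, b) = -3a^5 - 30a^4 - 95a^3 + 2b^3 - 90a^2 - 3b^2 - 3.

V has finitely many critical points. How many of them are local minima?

V separates as a function of a plus a function of b, so ∇V=0 decouples.
∂V/∂a = -15a(a + 1)(a + 3)(a + 4) = 0 at a ∈ {-4, -3, -1, 0}; ∂V/∂b = 6b(b - 1) = 0 at b ∈ {0, 1}.
The Hessian is diagonal: diag(V_aa, V_bb). Second derivatives: V_aa(-4)=180, V_aa(-3)=-90, V_aa(-1)=90, V_aa(0)=-180; V_bb(0)=-6, V_bb(1)=6.
Local minima occur where both diagonal entries positive: (-4, 1), (-1, 1). Count: 2.

2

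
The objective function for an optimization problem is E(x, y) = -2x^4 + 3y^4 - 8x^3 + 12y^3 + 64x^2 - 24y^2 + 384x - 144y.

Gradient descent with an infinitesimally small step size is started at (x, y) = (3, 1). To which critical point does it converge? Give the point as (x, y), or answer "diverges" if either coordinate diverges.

E is separable, so gradient descent decouples: x follows -∂E/∂x, y follows -∂E/∂y.
∂E/∂x = -8(x - 4)(x + 3)(x + 4); at x=3 this is 336, so x decreases.
∂E/∂y = 12(y - 2)(y + 2)(y + 3); at y=1 this is -144, so y increases.
x converges to its nearest critical value -3 (a local min of the x-part); y converges to 2. The iterate converges to (-3, 2).

(-3, 2)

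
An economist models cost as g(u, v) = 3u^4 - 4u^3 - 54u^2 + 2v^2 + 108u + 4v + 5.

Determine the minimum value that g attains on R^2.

-456

g(u,v) separates as P(u) + Q(v) + 5, so its minimum is min P + min Q + 5.
P'(u) = 12(u - 3)(u - 1)(u + 3) vanishes at u ∈ {-3, 1, 3}; Q'(v) = 4v + 4 vanishes at v ∈ {-1}.
Local minima of P (where P''>0): P(-3)=-459, P(3)=-27. Local minima of Q: Q(-1)=-2.
So the global minimum of g is P(-3) + Q(-1) + 5 = -459 − 2 + 5 = -456, attained at (-3, -1).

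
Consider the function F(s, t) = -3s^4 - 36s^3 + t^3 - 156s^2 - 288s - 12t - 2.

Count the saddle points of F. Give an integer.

F separates as a function of s plus a function of t, so ∇F=0 decouples.
∂F/∂s = -12(s + 2)(s + 3)(s + 4) = 0 at s ∈ {-4, -3, -2}; ∂F/∂t = 3(t - 2)(t + 2) = 0 at t ∈ {-2, 2}.
The Hessian is diagonal: diag(F_ss, F_tt). Second derivatives: F_ss(-4)=-24, F_ss(-3)=12, F_ss(-2)=-24; F_tt(-2)=-12, F_tt(2)=12.
Saddle points occur where the two diagonal entries have opposite signs: (-4, 2), (-3, -2), (-2, 2). Count: 3.

3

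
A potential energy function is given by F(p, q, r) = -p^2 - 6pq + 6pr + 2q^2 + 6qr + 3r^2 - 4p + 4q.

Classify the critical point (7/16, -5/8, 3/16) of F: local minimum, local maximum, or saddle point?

saddle point

The Hessian is constant: H = [[-2, -6, 6], [-6, 4, 6], [6, 6, 6]].
Leading principal minors: Δ₁ = -2, Δ₂ = -44, Δ₃ = -768.
The minors fit neither the all-positive nor the alternating-sign pattern, so H is indefinite: a saddle point.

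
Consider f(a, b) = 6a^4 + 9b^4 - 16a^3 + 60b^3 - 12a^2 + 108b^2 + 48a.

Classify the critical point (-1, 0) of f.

local minimum

The mixed partial ∂²f/∂a∂b is 0, so the Hessian at any point is diag(f_aa, f_bb) = diag(24(3a^2 - 4a - 1), 36(3b^2 + 10b + 6)).
At (-1, 0): H = diag(144, 216).
Both eigenvalues are positive, so H is positive definite: a local minimum.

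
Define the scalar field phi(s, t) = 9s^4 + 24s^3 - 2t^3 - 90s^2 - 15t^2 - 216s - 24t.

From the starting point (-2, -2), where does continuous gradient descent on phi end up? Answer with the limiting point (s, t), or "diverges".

phi is separable, so gradient descent decouples: s follows -∂phi/∂s, t follows -∂phi/∂t.
∂phi/∂s = 36(s - 2)(s + 1)(s + 3); at s=-2 this is 144, so s decreases.
∂phi/∂t = -6(t + 1)(t + 4); at t=-2 this is 12, so t decreases.
s converges to its nearest critical value -3 (a local min of the s-part); t converges to -4. The iterate converges to (-3, -4).

(-3, -4)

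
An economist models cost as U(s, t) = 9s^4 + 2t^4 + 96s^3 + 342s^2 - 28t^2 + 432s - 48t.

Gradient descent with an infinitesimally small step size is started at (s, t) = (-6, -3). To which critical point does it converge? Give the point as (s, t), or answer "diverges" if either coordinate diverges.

(-4, -2)

U is separable, so gradient descent decouples: s follows -∂U/∂s, t follows -∂U/∂t.
∂U/∂s = 36(s + 1)(s + 3)(s + 4); at s=-6 this is -1080, so s increases.
∂U/∂t = 8(t - 3)(t + 1)(t + 2); at t=-3 this is -96, so t increases.
s converges to its nearest critical value -4 (a local min of the s-part); t converges to -2. The iterate converges to (-4, -2).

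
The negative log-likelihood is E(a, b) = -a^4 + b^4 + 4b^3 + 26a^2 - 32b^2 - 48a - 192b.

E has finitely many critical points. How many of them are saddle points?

5

E separates as a function of a plus a function of b, so ∇E=0 decouples.
∂E/∂a = -4(a - 3)(a - 1)(a + 4) = 0 at a ∈ {-4, 1, 3}; ∂E/∂b = 4(b - 4)(b + 3)(b + 4) = 0 at b ∈ {-4, -3, 4}.
The Hessian is diagonal: diag(E_aa, E_bb). Second derivatives: E_aa(-4)=-140, E_aa(1)=40, E_aa(3)=-56; E_bb(-4)=32, E_bb(-3)=-28, E_bb(4)=224.
Saddle points occur where the two diagonal entries have opposite signs: (-4, -4), (-4, 4), (1, -3), (3, -4), (3, 4). Count: 5.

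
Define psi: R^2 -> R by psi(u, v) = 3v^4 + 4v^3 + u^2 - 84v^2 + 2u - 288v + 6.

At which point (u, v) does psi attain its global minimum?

(-1, 4)

psi(u,v) separates as P(u) + Q(v) + 6, so its minimum is min P + min Q + 6.
P'(u) = 2u + 2 vanishes at u ∈ {-1}; Q'(v) = 12(v - 4)(v + 2)(v + 3) vanishes at v ∈ {-3, -2, 4}.
Local minima of P (where P''>0): P(-1)=-1. Local minima of Q: Q(-3)=243, Q(4)=-1472.
So the global minimum of psi is P(-1) + Q(4) + 6 = -1 − 1472 + 6 = -1467, attained at (-1, 4).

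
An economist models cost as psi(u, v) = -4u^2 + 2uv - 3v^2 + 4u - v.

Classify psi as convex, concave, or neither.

psi is quadratic, so its Hessian is the constant matrix H = [[-8, 2], [2, -6]].
det(H) = 44, tr(H) = -14.
det(H) > 0 and tr(H) < 0, so H is negative definite everywhere: concave.

concave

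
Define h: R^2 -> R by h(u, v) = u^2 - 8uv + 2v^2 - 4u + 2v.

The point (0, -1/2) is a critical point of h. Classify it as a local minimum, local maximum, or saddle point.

saddle point

The Hessian of h is constant: H = [[2, -8], [-8, 4]].
det(H) = 2·4 − (-8)² = -56.
Since det(H) < 0, H is indefinite and the critical point is a saddle point.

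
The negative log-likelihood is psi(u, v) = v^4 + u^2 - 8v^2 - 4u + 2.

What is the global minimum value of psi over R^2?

psi(u,v) separates as P(u) + Q(v) + 2, so its minimum is min P + min Q + 2.
P'(u) = 2u - 4 vanishes at u ∈ {2}; Q'(v) = 4v(v - 2)(v + 2) vanishes at v ∈ {-2, 0, 2}.
Local minima of P (where P''>0): P(2)=-4. Local minima of Q: Q(-2)=-16, Q(2)=-16.
So the global minimum of psi is P(2) + Q(-2) + 2 = -4 − 16 + 2 = -18, attained at (2, -2).

-18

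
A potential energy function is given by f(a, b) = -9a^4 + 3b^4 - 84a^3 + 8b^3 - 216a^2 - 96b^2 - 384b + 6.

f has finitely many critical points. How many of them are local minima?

f separates as a function of a plus a function of b, so ∇f=0 decouples.
∂f/∂a = -36a(a + 3)(a + 4) = 0 at a ∈ {-4, -3, 0}; ∂f/∂b = 12(b - 4)(b + 2)(b + 4) = 0 at b ∈ {-4, -2, 4}.
The Hessian is diagonal: diag(f_aa, f_bb). Second derivatives: f_aa(-4)=-144, f_aa(-3)=108, f_aa(0)=-432; f_bb(-4)=192, f_bb(-2)=-144, f_bb(4)=576.
Local minima occur where both diagonal entries positive: (-3, -4), (-3, 4). Count: 2.

2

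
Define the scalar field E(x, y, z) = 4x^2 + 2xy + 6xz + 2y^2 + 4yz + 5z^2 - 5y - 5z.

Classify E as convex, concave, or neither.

E is quadratic, so its Hessian is the constant matrix H = [[8, 2, 6], [2, 4, 4], [6, 4, 10]].
Leading principal minors: 8, 28, 104.
All positive ⇒ H ≻ 0 ⇒ convex.

convex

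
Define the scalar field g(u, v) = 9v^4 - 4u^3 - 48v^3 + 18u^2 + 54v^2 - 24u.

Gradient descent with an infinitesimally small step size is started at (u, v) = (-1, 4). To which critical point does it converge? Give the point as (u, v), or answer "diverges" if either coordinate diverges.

g is separable, so gradient descent decouples: u follows -∂g/∂u, v follows -∂g/∂v.
∂g/∂u = -12(u - 2)(u - 1); at u=-1 this is -72, so u increases.
∂g/∂v = 36v(v - 3)(v - 1); at v=4 this is 432, so v decreases.
u converges to its nearest critical value 1 (a local min of the u-part); v converges to 3. The iterate converges to (1, 3).

(1, 3)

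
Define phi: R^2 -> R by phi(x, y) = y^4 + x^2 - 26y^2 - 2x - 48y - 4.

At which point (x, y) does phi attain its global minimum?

phi(x,y) separates as P(x) + Q(y) − 4, so its minimum is min P + min Q − 4.
P'(x) = 2x - 2 vanishes at x ∈ {1}; Q'(y) = 4(y - 4)(y + 1)(y + 3) vanishes at y ∈ {-3, -1, 4}.
Local minima of P (where P''>0): P(1)=-1. Local minima of Q: Q(-3)=-9, Q(4)=-352.
So the global minimum of phi is P(1) + Q(4) − 4 = -1 − 352 − 4 = -357, attained at (1, 4).

(1, 4)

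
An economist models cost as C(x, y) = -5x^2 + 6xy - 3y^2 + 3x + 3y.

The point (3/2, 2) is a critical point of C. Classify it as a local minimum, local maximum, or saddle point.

local maximum

The Hessian of C is constant: H = [[-10, 6], [6, -6]].
det(H) = (-10)·(-6) − 6² = 24.
det(H) > 0 and tr(H) = -16 < 0, so H is negative definite and the point is a local maximum.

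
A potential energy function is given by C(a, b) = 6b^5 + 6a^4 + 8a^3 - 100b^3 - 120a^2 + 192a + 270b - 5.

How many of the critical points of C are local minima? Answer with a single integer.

4

C separates as a function of a plus a function of b, so ∇C=0 decouples.
∂C/∂a = 24(a - 2)(a - 1)(a + 4) = 0 at a ∈ {-4, 1, 2}; ∂C/∂b = 30(b - 3)(b - 1)(b + 1)(b + 3) = 0 at b ∈ {-3, -1, 1, 3}.
The Hessian is diagonal: diag(C_aa, C_bb). Second derivatives: C_aa(-4)=720, C_aa(1)=-120, C_aa(2)=144; C_bb(-3)=-1440, C_bb(-1)=480, C_bb(1)=-480, C_bb(3)=1440.
Local minima occur where both diagonal entries positive: (-4, -1), (-4, 3), (2, -1), (2, 3). Count: 4.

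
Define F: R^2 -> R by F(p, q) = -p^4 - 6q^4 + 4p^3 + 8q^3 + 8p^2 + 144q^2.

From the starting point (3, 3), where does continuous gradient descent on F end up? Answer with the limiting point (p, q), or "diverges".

(0, 0)

F is separable, so gradient descent decouples: p follows -∂F/∂p, q follows -∂F/∂q.
∂F/∂p = -4p(p - 4)(p + 1); at p=3 this is 48, so p decreases.
∂F/∂q = -24q(q - 4)(q + 3); at q=3 this is 432, so q decreases.
p converges to its nearest critical value 0 (a local min of the p-part); q converges to 0. The iterate converges to (0, 0).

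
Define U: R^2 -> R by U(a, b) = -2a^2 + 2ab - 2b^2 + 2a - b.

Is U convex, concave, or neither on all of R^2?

U is quadratic, so its Hessian is the constant matrix H = [[-4, 2], [2, -4]].
det(H) = 12, tr(H) = -8.
det(H) > 0 and tr(H) < 0, so H is negative definite everywhere: concave.

concave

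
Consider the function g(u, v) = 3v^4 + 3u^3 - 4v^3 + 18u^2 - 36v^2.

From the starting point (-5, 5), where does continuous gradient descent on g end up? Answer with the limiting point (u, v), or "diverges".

g is separable, so gradient descent decouples: u follows -∂g/∂u, v follows -∂g/∂v.
∂g/∂u = 9u(u + 4); at u=-5 this is 45, so u decreases.
∂g/∂v = 12v(v - 3)(v + 2); at v=5 this is 840, so v decreases.
The u-coordinate has no critical point in that direction and runs off to infinity.

diverges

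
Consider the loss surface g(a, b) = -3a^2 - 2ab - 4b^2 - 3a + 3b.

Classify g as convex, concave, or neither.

concave

g is quadratic, so its Hessian is the constant matrix H = [[-6, -2], [-2, -8]].
det(H) = 44, tr(H) = -14.
det(H) > 0 and tr(H) < 0, so H is negative definite everywhere: concave.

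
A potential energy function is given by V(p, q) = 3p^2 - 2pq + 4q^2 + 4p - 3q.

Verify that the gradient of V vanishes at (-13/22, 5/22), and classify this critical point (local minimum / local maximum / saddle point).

local minimum

∇V = (6p - 2q + 4, -2p + 8q - 3); substituting (-13/22, 5/22) gives ∇V = (0, 0), so (-13/22, 5/22) is indeed a critical point.
The Hessian of V is constant: H = [[6, -2], [-2, 8]].
det(H) = 6·8 − (-2)² = 44.
det(H) > 0 and tr(H) = 14 > 0, so H is positive definite and the point is a local minimum.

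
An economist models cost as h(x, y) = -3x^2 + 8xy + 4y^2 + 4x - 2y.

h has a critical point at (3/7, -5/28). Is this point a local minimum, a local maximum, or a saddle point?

The Hessian of h is constant: H = [[-6, 8], [8, 8]].
det(H) = (-6)·8 − 8² = -112.
Since det(H) < 0, H is indefinite and the critical point is a saddle point.

saddle point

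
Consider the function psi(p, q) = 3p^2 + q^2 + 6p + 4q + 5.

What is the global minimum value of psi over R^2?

psi(p,q) separates as A(p) + B(q) + 5, so its minimum is min A + min B + 5.
A'(p) = 6p + 6 vanishes at p ∈ {-1}; B'(q) = 2q + 4 vanishes at q ∈ {-2}.
Local minima of A (where A''>0): A(-1)=-3. Local minima of B: B(-2)=-4.
So the global minimum of psi is A(-1) + B(-2) + 5 = -3 − 4 + 5 = -2, attained at (-1, -2).

-2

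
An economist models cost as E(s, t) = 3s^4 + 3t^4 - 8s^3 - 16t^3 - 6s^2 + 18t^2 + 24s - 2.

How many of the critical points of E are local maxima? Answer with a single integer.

E separates as a function of s plus a function of t, so ∇E=0 decouples.
∂E/∂s = 12(s - 2)(s - 1)(s + 1) = 0 at s ∈ {-1, 1, 2}; ∂E/∂t = 12t(t - 3)(t - 1) = 0 at t ∈ {0, 1, 3}.
The Hessian is diagonal: diag(E_ss, E_tt). Second derivatives: E_ss(-1)=72, E_ss(1)=-24, E_ss(2)=36; E_tt(0)=36, E_tt(1)=-24, E_tt(3)=72.
Local maxima occur where both diagonal entries negative: (1, 1). Count: 1.

1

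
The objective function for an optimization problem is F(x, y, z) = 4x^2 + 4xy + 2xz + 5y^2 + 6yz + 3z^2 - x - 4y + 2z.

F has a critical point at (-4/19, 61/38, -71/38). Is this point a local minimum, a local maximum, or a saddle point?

local minimum

The Hessian is constant: H = [[8, 4, 2], [4, 10, 6], [2, 6, 6]].
Leading principal minors: Δ₁ = 8, Δ₂ = 64, Δ₃ = 152.
All leading minors are positive, so H is positive definite: a local minimum.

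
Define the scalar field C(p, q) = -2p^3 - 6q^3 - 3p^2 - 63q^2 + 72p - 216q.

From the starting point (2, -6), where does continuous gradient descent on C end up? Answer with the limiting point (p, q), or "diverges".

C is separable, so gradient descent decouples: p follows -∂C/∂p, q follows -∂C/∂q.
∂C/∂p = -6(p - 3)(p + 4); at p=2 this is 36, so p decreases.
∂C/∂q = -18(q + 3)(q + 4); at q=-6 this is -108, so q increases.
p converges to its nearest critical value -4 (a local min of the p-part); q converges to -4. The iterate converges to (-4, -4).

(-4, -4)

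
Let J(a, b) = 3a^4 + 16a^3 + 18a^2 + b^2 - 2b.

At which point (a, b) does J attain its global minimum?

J(a,b) separates as P(a) + Q(b), so its minimum is min P + min Q.
P'(a) = 12a(a + 1)(a + 3) vanishes at a ∈ {-3, -1, 0}; Q'(b) = 2b - 2 vanishes at b ∈ {1}.
Local minima of P (where P''>0): P(-3)=-27, P(0)=0. Local minima of Q: Q(1)=-1.
So the global minimum of J is P(-3) + Q(1) = -27 − 1 = -28, attained at (-3, 1).

(-3, 1)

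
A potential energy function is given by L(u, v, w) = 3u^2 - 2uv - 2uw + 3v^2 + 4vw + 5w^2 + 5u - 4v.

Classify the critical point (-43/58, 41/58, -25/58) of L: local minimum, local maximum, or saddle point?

local minimum

The Hessian is constant: H = [[6, -2, -2], [-2, 6, 4], [-2, 4, 10]].
Leading principal minors: Δ₁ = 6, Δ₂ = 32, Δ₃ = 232.
All leading minors are positive, so H is positive definite: a local minimum.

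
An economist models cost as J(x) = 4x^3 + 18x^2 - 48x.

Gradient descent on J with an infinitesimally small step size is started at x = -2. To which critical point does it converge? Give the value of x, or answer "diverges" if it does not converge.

1

J'(x) = 12(x - 1)(x + 4), so J'(-2) = -72.
Gradient descent moves in the -J' direction, i.e. x is increasing.
The nearest critical point in that direction is x = 1, where J'' = 60 > 0 (a local minimum). The iterate converges there.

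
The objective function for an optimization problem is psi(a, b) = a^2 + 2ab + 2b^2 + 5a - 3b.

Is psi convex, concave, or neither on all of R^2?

convex

psi is quadratic, so its Hessian is the constant matrix H = [[2, 2], [2, 4]].
det(H) = 4, tr(H) = 6.
det(H) > 0 and tr(H) > 0, so H is positive definite everywhere: convex.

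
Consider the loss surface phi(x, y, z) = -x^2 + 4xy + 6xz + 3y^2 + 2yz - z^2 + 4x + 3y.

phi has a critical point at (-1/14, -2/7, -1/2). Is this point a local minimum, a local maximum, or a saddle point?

The Hessian is constant: H = [[-2, 4, 6], [4, 6, 2], [6, 2, -2]].
Leading principal minors: Δ₁ = -2, Δ₂ = -28, Δ₃ = -56.
The minors fit neither the all-positive nor the alternating-sign pattern, so H is indefinite: a saddle point.

saddle point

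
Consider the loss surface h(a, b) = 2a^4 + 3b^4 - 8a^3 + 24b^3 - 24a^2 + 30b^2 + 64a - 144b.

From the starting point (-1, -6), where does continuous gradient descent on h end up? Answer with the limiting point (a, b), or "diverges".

(-2, -4)

h is separable, so gradient descent decouples: a follows -∂h/∂a, b follows -∂h/∂b.
∂h/∂a = 8(a - 4)(a - 1)(a + 2); at a=-1 this is 80, so a decreases.
∂h/∂b = 12(b - 1)(b + 3)(b + 4); at b=-6 this is -504, so b increases.
a converges to its nearest critical value -2 (a local min of the a-part); b converges to -4. The iterate converges to (-2, -4).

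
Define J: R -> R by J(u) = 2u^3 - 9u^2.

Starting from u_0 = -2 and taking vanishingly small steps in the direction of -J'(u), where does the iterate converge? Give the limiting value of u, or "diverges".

diverges

J'(u) = 6u(u - 3), so J'(-2) = 60.
Gradient descent moves in the -J' direction, i.e. u is decreasing.
There is no critical point below u=-2, and J' keeps the same sign, so the iterate runs off to −∞.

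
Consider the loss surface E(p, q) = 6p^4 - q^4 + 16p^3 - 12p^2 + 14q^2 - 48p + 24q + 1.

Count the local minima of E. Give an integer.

E separates as a function of p plus a function of q, so ∇E=0 decouples.
∂E/∂p = 24(p - 1)(p + 1)(p + 2) = 0 at p ∈ {-2, -1, 1}; ∂E/∂q = -4(q - 3)(q + 1)(q + 2) = 0 at q ∈ {-2, -1, 3}.
The Hessian is diagonal: diag(E_pp, E_qq). Second derivatives: E_pp(-2)=72, E_pp(-1)=-48, E_pp(1)=144; E_qq(-2)=-20, E_qq(-1)=16, E_qq(3)=-80.
Local minima occur where both diagonal entries positive: (-2, -1), (1, -1). Count: 2.

2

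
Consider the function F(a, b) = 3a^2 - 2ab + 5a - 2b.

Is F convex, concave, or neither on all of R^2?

neither

F is quadratic, so its Hessian is the constant matrix H = [[6, -2], [-2, 0]].
det(H) = -4, tr(H) = 6.
det(H) < 0, so H is indefinite: neither convex nor concave.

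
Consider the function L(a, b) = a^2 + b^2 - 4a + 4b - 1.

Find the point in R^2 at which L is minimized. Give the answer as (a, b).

(2, -2)

L(a,b) separates as P(a) + Q(b) − 1, so its minimum is min P + min Q − 1.
P'(a) = 2a - 4 vanishes at a ∈ {2}; Q'(b) = 2b + 4 vanishes at b ∈ {-2}.
Local minima of P (where P''>0): P(2)=-4. Local minima of Q: Q(-2)=-4.
So the global minimum of L is P(2) + Q(-2) − 1 = -4 − 4 − 1 = -9, attained at (2, -2).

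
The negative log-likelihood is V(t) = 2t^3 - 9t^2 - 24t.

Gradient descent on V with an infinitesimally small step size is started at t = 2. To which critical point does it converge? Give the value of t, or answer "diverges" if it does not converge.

V'(t) = 6(t - 4)(t + 1), so V'(2) = -36.
Gradient descent moves in the -V' direction, i.e. t is increasing.
The nearest critical point in that direction is t = 4, where V'' = 30 > 0 (a local minimum). The iterate converges there.

4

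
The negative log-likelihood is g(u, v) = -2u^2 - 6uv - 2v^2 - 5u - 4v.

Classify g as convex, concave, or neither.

neither

g is quadratic, so its Hessian is the constant matrix H = [[-4, -6], [-6, -4]].
det(H) = -20, tr(H) = -8.
det(H) < 0, so H is indefinite: neither convex nor concave.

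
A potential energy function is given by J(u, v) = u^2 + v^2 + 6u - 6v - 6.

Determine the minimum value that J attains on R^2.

J(u,v) separates as P(u) + Q(v) − 6, so its minimum is min P + min Q − 6.
P'(u) = 2u + 6 vanishes at u ∈ {-3}; Q'(v) = 2v - 6 vanishes at v ∈ {3}.
Local minima of P (where P''>0): P(-3)=-9. Local minima of Q: Q(3)=-9.
So the global minimum of J is P(-3) + Q(3) − 6 = -9 − 9 − 6 = -24, attained at (-3, 3).

-24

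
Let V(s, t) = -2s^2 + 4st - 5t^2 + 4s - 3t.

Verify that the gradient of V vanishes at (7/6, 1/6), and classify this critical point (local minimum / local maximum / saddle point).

local maximum

∇V = (-4s + 4t + 4, 4s - 10t - 3); substituting (7/6, 1/6) gives ∇V = (0, 0), so (7/6, 1/6) is indeed a critical point.
The Hessian of V is constant: H = [[-4, 4], [4, -10]].
det(H) = (-4)·(-10) − 4² = 24.
det(H) > 0 and tr(H) = -14 < 0, so H is negative definite and the point is a local maximum.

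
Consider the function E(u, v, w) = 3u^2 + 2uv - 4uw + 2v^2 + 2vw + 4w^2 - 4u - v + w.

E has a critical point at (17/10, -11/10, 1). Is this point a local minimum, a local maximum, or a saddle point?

The Hessian is constant: H = [[6, 2, -4], [2, 4, 2], [-4, 2, 8]].
Leading principal minors: Δ₁ = 6, Δ₂ = 20, Δ₃ = 40.
All leading minors are positive, so H is positive definite: a local minimum.

local minimum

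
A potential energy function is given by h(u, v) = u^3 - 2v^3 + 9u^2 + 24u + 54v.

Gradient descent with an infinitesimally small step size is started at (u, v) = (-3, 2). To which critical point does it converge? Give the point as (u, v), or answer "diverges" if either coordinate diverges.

h is separable, so gradient descent decouples: u follows -∂h/∂u, v follows -∂h/∂v.
∂h/∂u = 3(u + 2)(u + 4); at u=-3 this is -3, so u increases.
∂h/∂v = -6(v - 3)(v + 3); at v=2 this is 30, so v decreases.
u converges to its nearest critical value -2 (a local min of the u-part); v converges to -3. The iterate converges to (-2, -3).

(-2, -3)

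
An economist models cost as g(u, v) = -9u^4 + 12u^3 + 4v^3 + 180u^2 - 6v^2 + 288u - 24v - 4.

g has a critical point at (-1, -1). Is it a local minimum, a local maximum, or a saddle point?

saddle point

The mixed partial ∂²g/∂u∂v is 0, so the Hessian at any point is diag(g_uu, g_vv) = diag(36(-3u^2 + 2u + 10), 12(2v - 1)).
At (-1, -1): H = diag(180, -36).
The eigenvalues have opposite signs, so H is indefinite: a saddle point.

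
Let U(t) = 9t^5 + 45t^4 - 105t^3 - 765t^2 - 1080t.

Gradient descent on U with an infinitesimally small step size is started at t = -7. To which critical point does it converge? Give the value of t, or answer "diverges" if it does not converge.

U'(t) = 45(t - 3)(t + 1)(t + 2)(t + 4), so U'(-7) = 40500.
Gradient descent moves in the -U' direction, i.e. t is decreasing.
There is no critical point below t=-7, and U' keeps the same sign, so the iterate runs off to −∞.

diverges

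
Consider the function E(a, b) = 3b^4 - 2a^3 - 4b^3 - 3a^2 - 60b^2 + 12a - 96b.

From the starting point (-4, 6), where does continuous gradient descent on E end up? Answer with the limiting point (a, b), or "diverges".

(-2, 4)

E is separable, so gradient descent decouples: a follows -∂E/∂a, b follows -∂E/∂b.
∂E/∂a = -6(a - 1)(a + 2); at a=-4 this is -60, so a increases.
∂E/∂b = 12(b - 4)(b + 1)(b + 2); at b=6 this is 1344, so b decreases.
a converges to its nearest critical value -2 (a local min of the a-part); b converges to 4. The iterate converges to (-2, 4).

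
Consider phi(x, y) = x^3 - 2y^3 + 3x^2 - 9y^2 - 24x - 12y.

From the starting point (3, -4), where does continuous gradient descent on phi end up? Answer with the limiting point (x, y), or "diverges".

phi is separable, so gradient descent decouples: x follows -∂phi/∂x, y follows -∂phi/∂y.
∂phi/∂x = 3(x - 2)(x + 4); at x=3 this is 21, so x decreases.
∂phi/∂y = -6(y + 1)(y + 2); at y=-4 this is -36, so y increases.
x converges to its nearest critical value 2 (a local min of the x-part); y converges to -2. The iterate converges to (2, -2).

(2, -2)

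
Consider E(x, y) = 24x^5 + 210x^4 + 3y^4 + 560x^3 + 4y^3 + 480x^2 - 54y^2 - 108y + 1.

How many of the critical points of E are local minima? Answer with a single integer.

E separates as a function of x plus a function of y, so ∇E=0 decouples.
∂E/∂x = 120x(x + 1)(x + 2)(x + 4) = 0 at x ∈ {-4, -2, -1, 0}; ∂E/∂y = 12(y - 3)(y + 1)(y + 3) = 0 at y ∈ {-3, -1, 3}.
The Hessian is diagonal: diag(E_xx, E_yy). Second derivatives: E_xx(-4)=-2880, E_xx(-2)=480, E_xx(-1)=-360, E_xx(0)=960; E_yy(-3)=144, E_yy(-1)=-96, E_yy(3)=288.
Local minima occur where both diagonal entries positive: (-2, -3), (-2, 3), (0, -3), (0, 3). Count: 4.

4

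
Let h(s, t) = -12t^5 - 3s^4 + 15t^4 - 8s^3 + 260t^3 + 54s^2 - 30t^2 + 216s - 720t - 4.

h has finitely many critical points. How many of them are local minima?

2

h separates as a function of s plus a function of t, so ∇h=0 decouples.
∂h/∂s = -12(s - 3)(s + 2)(s + 3) = 0 at s ∈ {-3, -2, 3}; ∂h/∂t = -60(t - 4)(t - 1)(t + 1)(t + 3) = 0 at t ∈ {-3, -1, 1, 4}.
The Hessian is diagonal: diag(h_ss, h_tt). Second derivatives: h_ss(-3)=-72, h_ss(-2)=60, h_ss(3)=-360; h_tt(-3)=3360, h_tt(-1)=-1200, h_tt(1)=1440, h_tt(4)=-6300.
Local minima occur where both diagonal entries positive: (-2, -3), (-2, 1). Count: 2.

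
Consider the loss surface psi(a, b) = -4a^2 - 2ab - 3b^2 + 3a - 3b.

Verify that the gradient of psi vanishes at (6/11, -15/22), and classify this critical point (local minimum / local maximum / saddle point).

local maximum

∇psi = (-8a - 2b + 3, -2a - 6b - 3); substituting (6/11, -15/22) gives ∇psi = (0, 0), so (6/11, -15/22) is indeed a critical point.
The Hessian of psi is constant: H = [[-8, -2], [-2, -6]].
det(H) = (-8)·(-6) − (-2)² = 44.
det(H) > 0 and tr(H) = -14 < 0, so H is negative definite and the point is a local maximum.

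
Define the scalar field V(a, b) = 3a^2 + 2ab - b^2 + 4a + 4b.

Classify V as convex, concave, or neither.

neither

V is quadratic, so its Hessian is the constant matrix H = [[6, 2], [2, -2]].
det(H) = -16, tr(H) = 4.
det(H) < 0, so H is indefinite: neither convex nor concave.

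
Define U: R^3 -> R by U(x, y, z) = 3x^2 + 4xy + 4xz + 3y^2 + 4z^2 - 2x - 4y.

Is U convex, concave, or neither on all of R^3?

U is quadratic, so its Hessian is the constant matrix H = [[6, 4, 4], [4, 6, 0], [4, 0, 8]].
Leading principal minors: 6, 20, 64.
All positive ⇒ H ≻ 0 ⇒ convex.

convex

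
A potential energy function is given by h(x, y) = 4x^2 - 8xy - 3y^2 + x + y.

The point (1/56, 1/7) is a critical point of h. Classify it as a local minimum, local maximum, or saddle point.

saddle point

The Hessian of h is constant: H = [[8, -8], [-8, -6]].
det(H) = 8·(-6) − (-8)² = -112.
Since det(H) < 0, H is indefinite and the critical point is a saddle point.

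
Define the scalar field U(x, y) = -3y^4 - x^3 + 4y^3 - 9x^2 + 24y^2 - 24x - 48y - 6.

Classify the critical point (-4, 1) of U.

The mixed partial ∂²U/∂x∂y is 0, so the Hessian at any point is diag(U_xx, U_yy) = diag(-6(x + 3), 12(-3y^2 + 2y + 4)).
At (-4, 1): H = diag(6, 36).
Both eigenvalues are positive, so H is positive definite: a local minimum.

local minimum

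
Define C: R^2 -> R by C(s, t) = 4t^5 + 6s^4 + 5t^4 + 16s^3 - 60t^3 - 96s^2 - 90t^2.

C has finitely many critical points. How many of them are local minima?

4

C separates as a function of s plus a function of t, so ∇C=0 decouples.
∂C/∂s = 24s(s - 2)(s + 4) = 0 at s ∈ {-4, 0, 2}; ∂C/∂t = 20t(t - 3)(t + 1)(t + 3) = 0 at t ∈ {-3, -1, 0, 3}.
The Hessian is diagonal: diag(C_ss, C_tt). Second derivatives: C_ss(-4)=576, C_ss(0)=-192, C_ss(2)=288; C_tt(-3)=-720, C_tt(-1)=160, C_tt(0)=-180, C_tt(3)=1440.
Local minima occur where both diagonal entries positive: (-4, -1), (-4, 3), (2, -1), (2, 3). Count: 4.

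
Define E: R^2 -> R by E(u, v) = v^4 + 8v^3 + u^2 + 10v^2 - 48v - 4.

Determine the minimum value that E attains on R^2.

-33

E(u,v) separates as P(u) + Q(v) − 4, so its minimum is min P + min Q − 4.
P'(u) = 2u vanishes at u ∈ {0}; Q'(v) = 4(v - 1)(v + 3)(v + 4) vanishes at v ∈ {-4, -3, 1}.
Local minima of P (where P''>0): P(0)=0. Local minima of Q: Q(-4)=96, Q(1)=-29.
So the global minimum of E is P(0) + Q(1) − 4 = 0 − 29 − 4 = -33, attained at (0, 1).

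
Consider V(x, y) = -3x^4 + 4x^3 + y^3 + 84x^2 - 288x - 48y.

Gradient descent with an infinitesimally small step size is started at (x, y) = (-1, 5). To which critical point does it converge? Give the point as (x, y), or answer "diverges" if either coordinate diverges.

V is separable, so gradient descent decouples: x follows -∂V/∂x, y follows -∂V/∂y.
∂V/∂x = -12(x - 3)(x - 2)(x + 4); at x=-1 this is -432, so x increases.
∂V/∂y = 3(y - 4)(y + 4); at y=5 this is 27, so y decreases.
x converges to its nearest critical value 2 (a local min of the x-part); y converges to 4. The iterate converges to (2, 4).

(2, 4)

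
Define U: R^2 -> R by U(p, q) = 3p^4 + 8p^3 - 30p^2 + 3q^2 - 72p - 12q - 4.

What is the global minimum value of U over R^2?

U(p,q) separates as A(p) + B(q) − 4, so its minimum is min A + min B − 4.
A'(p) = 12(p - 2)(p + 1)(p + 3) vanishes at p ∈ {-3, -1, 2}; B'(q) = 6q - 12 vanishes at q ∈ {2}.
Local minima of A (where A''>0): A(-3)=-27, A(2)=-152. Local minima of B: B(2)=-12.
So the global minimum of U is A(2) + B(2) − 4 = -152 − 12 − 4 = -168, attained at (2, 2).

-168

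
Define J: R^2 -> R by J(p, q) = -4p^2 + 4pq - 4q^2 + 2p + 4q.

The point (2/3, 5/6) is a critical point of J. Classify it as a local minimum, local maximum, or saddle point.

local maximum

The Hessian of J is constant: H = [[-8, 4], [4, -8]].
det(H) = (-8)·(-8) − 4² = 48.
det(H) > 0 and tr(H) = -16 < 0, so H is negative definite and the point is a local maximum.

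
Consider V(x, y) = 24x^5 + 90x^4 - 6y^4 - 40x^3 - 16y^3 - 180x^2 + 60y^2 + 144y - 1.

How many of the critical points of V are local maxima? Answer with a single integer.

4

V separates as a function of x plus a function of y, so ∇V=0 decouples.
∂V/∂x = 120x(x - 1)(x + 1)(x + 3) = 0 at x ∈ {-3, -1, 0, 1}; ∂V/∂y = -24(y - 2)(y + 1)(y + 3) = 0 at y ∈ {-3, -1, 2}.
The Hessian is diagonal: diag(V_xx, V_yy). Second derivatives: V_xx(-3)=-2880, V_xx(-1)=480, V_xx(0)=-360, V_xx(1)=960; V_yy(-3)=-240, V_yy(-1)=144, V_yy(2)=-360.
Local maxima occur where both diagonal entries negative: (-3, -3), (-3, 2), (0, -3), (0, 2). Count: 4.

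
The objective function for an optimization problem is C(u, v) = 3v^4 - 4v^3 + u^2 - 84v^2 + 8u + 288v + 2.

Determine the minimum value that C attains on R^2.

-1486

C(u,v) separates as P(u) + Q(v) + 2, so its minimum is min P + min Q + 2.
P'(u) = 2u + 8 vanishes at u ∈ {-4}; Q'(v) = 12(v - 3)(v - 2)(v + 4) vanishes at v ∈ {-4, 2, 3}.
Local minima of P (where P''>0): P(-4)=-16. Local minima of Q: Q(-4)=-1472, Q(3)=243.
So the global minimum of C is P(-4) + Q(-4) + 2 = -16 − 1472 + 2 = -1486, attained at (-4, -4).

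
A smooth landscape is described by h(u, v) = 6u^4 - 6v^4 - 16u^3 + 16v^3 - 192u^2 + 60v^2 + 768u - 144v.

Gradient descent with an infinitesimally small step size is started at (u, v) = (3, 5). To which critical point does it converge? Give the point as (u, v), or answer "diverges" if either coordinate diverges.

diverges

h is separable, so gradient descent decouples: u follows -∂h/∂u, v follows -∂h/∂v.
∂h/∂u = 24(u - 4)(u - 2)(u + 4); at u=3 this is -168, so u increases.
∂h/∂v = -24(v - 3)(v - 1)(v + 2); at v=5 this is -1344, so v increases.
The v-coordinate has no critical point in that direction and runs off to infinity.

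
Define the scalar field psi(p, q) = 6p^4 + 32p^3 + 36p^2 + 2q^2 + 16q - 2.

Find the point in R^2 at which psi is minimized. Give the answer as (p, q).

psi(p,q) separates as A(p) + B(q) − 2, so its minimum is min A + min B − 2.
A'(p) = 24p(p + 1)(p + 3) vanishes at p ∈ {-3, -1, 0}; B'(q) = 4q + 16 vanishes at q ∈ {-4}.
Local minima of A (where A''>0): A(-3)=-54, A(0)=0. Local minima of B: B(-4)=-32.
So the global minimum of psi is A(-3) + B(-4) − 2 = -54 − 32 − 2 = -88, attained at (-3, -4).

(-3, -4)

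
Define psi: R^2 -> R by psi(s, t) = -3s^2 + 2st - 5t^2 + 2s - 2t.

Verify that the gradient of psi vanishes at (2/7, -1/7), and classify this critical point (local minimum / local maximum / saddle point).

local maximum

∇psi = (-6s + 2t + 2, 2s - 10t - 2); substituting (2/7, -1/7) gives ∇psi = (0, 0), so (2/7, -1/7) is indeed a critical point.
The Hessian of psi is constant: H = [[-6, 2], [2, -10]].
det(H) = (-6)·(-10) − 2² = 56.
det(H) > 0 and tr(H) = -16 < 0, so H is negative definite and the point is a local maximum.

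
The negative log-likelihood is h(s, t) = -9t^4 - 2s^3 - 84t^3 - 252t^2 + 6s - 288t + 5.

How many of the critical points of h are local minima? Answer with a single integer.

h separates as a function of s plus a function of t, so ∇h=0 decouples.
∂h/∂s = -6(s - 1)(s + 1) = 0 at s ∈ {-1, 1}; ∂h/∂t = -36(t + 1)(t + 2)(t + 4) = 0 at t ∈ {-4, -2, -1}.
The Hessian is diagonal: diag(h_ss, h_tt). Second derivatives: h_ss(-1)=12, h_ss(1)=-12; h_tt(-4)=-216, h_tt(-2)=72, h_tt(-1)=-108.
Local minima occur where both diagonal entries positive: (-1, -2). Count: 1.

1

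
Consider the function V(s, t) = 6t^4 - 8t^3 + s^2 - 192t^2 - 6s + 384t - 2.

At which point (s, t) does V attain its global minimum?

(3, -4)

V(s,t) separates as P(s) + Q(t) − 2, so its minimum is min P + min Q − 2.
P'(s) = 2s - 6 vanishes at s ∈ {3}; Q'(t) = 24(t - 4)(t - 1)(t + 4) vanishes at t ∈ {-4, 1, 4}.
Local minima of P (where P''>0): P(3)=-9. Local minima of Q: Q(-4)=-2560, Q(4)=-512.
So the global minimum of V is P(3) + Q(-4) − 2 = -9 − 2560 − 2 = -2571, attained at (3, -4).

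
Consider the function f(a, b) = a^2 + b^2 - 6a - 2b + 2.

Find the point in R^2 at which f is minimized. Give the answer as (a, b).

(3, 1)

f(a,b) separates as P(a) + Q(b) + 2, so its minimum is min P + min Q + 2.
P'(a) = 2a - 6 vanishes at a ∈ {3}; Q'(b) = 2b - 2 vanishes at b ∈ {1}.
Local minima of P (where P''>0): P(3)=-9. Local minima of Q: Q(1)=-1.
So the global minimum of f is P(3) + Q(1) + 2 = -9 − 1 + 2 = -8, attained at (3, 1).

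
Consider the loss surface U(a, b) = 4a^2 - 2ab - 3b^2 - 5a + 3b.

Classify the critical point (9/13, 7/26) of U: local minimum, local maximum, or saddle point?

The Hessian of U is constant: H = [[8, -2], [-2, -6]].
det(H) = 8·(-6) − (-2)² = -52.
Since det(H) < 0, H is indefinite and the critical point is a saddle point.

saddle point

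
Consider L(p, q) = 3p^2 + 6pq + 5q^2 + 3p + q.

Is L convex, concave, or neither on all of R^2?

convex

L is quadratic, so its Hessian is the constant matrix H = [[6, 6], [6, 10]].
det(H) = 24, tr(H) = 16.
det(H) > 0 and tr(H) > 0, so H is positive definite everywhere: convex.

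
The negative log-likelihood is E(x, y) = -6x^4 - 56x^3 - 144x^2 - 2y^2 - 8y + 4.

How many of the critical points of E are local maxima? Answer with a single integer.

E separates as a function of x plus a function of y, so ∇E=0 decouples.
∂E/∂x = -24x(x + 3)(x + 4) = 0 at x ∈ {-4, -3, 0}; ∂E/∂y = -4(y + 2) = 0 at y ∈ {-2}.
The Hessian is diagonal: diag(E_xx, E_yy). Second derivatives: E_xx(-4)=-96, E_xx(-3)=72, E_xx(0)=-288; E_yy(-2)=-4.
Local maxima occur where both diagonal entries negative: (-4, -2), (0, -2). Count: 2.

2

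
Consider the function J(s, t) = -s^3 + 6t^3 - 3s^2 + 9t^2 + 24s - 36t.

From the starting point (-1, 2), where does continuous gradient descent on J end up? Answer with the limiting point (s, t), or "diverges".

J is separable, so gradient descent decouples: s follows -∂J/∂s, t follows -∂J/∂t.
∂J/∂s = -3(s - 2)(s + 4); at s=-1 this is 27, so s decreases.
∂J/∂t = 18(t - 1)(t + 2); at t=2 this is 72, so t decreases.
s converges to its nearest critical value -4 (a local min of the s-part); t converges to 1. The iterate converges to (-4, 1).

(-4, 1)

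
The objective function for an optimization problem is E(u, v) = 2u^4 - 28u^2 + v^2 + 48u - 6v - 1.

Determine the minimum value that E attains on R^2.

E(u,v) separates as P(u) + Q(v) − 1, so its minimum is min P + min Q − 1.
P'(u) = 8(u - 2)(u - 1)(u + 3) vanishes at u ∈ {-3, 1, 2}; Q'(v) = 2v - 6 vanishes at v ∈ {3}.
Local minima of P (where P''>0): P(-3)=-234, P(2)=16. Local minima of Q: Q(3)=-9.
So the global minimum of E is P(-3) + Q(3) − 1 = -234 − 9 − 1 = -244, attained at (-3, 3).

-244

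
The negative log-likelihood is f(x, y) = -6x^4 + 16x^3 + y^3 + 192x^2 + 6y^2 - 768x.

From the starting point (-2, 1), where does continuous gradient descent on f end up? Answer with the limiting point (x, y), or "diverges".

f is separable, so gradient descent decouples: x follows -∂f/∂x, y follows -∂f/∂y.
∂f/∂x = -24(x - 4)(x - 2)(x + 4); at x=-2 this is -1152, so x increases.
∂f/∂y = 3y(y + 4); at y=1 this is 15, so y decreases.
x converges to its nearest critical value 2 (a local min of the x-part); y converges to 0. The iterate converges to (2, 0).

(2, 0)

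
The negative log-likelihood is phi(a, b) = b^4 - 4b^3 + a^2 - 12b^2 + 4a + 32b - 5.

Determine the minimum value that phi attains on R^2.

-73

phi(a,b) separates as P(a) + Q(b) − 5, so its minimum is min P + min Q − 5.
P'(a) = 2a + 4 vanishes at a ∈ {-2}; Q'(b) = 4(b - 4)(b - 1)(b + 2) vanishes at b ∈ {-2, 1, 4}.
Local minima of P (where P''>0): P(-2)=-4. Local minima of Q: Q(-2)=-64, Q(4)=-64.
So the global minimum of phi is P(-2) + Q(-2) − 5 = -4 − 64 − 5 = -73, attained at (-2, -2).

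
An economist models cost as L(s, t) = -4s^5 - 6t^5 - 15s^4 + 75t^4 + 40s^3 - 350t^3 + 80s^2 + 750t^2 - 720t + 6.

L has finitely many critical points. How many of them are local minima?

L separates as a function of s plus a function of t, so ∇L=0 decouples.
∂L/∂s = -20s(s - 2)(s + 1)(s + 4) = 0 at s ∈ {-4, -1, 0, 2}; ∂L/∂t = -30(t - 4)(t - 3)(t - 2)(t - 1) = 0 at t ∈ {1, 2, 3, 4}.
The Hessian is diagonal: diag(L_ss, L_tt). Second derivatives: L_ss(-4)=1440, L_ss(-1)=-180, L_ss(0)=160, L_ss(2)=-720; L_tt(1)=180, L_tt(2)=-60, L_tt(3)=60, L_tt(4)=-180.
Local minima occur where both diagonal entries positive: (-4, 1), (-4, 3), (0, 1), (0, 3). Count: 4.

4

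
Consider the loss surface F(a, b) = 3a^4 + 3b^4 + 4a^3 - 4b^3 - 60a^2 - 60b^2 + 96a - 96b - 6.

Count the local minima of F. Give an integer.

4

F separates as a function of a plus a function of b, so ∇F=0 decouples.
∂F/∂a = 12(a - 2)(a - 1)(a + 4) = 0 at a ∈ {-4, 1, 2}; ∂F/∂b = 12(b - 4)(b + 1)(b + 2) = 0 at b ∈ {-2, -1, 4}.
The Hessian is diagonal: diag(F_aa, F_bb). Second derivatives: F_aa(-4)=360, F_aa(1)=-60, F_aa(2)=72; F_bb(-2)=72, F_bb(-1)=-60, F_bb(4)=360.
Local minima occur where both diagonal entries positive: (-4, -2), (-4, 4), (2, -2), (2, 4). Count: 4.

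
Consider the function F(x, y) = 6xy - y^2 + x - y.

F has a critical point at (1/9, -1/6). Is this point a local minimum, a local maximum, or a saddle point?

The Hessian of F is constant: H = [[0, 6], [6, -2]].
det(H) = 0·(-2) − 6² = -36.
Since det(H) < 0, H is indefinite and the critical point is a saddle point.

saddle point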